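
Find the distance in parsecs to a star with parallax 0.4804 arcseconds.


d = 1/p = 1/0.4804 = 2.0816

2.0816 pc


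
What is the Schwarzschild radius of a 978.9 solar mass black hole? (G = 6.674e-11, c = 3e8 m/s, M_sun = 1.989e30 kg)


M = 978.9 * 1.989e30 kg = 1.9470321e+33 kg. rs = 2GM/c^2 = 2 * 6.674e-11 * 1.9470321e+33 / (3e8)^2 = 2.888e+06

2.888e+06 m


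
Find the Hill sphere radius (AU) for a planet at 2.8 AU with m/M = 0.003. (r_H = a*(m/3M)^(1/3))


r_H = a * (m/3M)^(1/3) = 2.8 * (0.003/3)^(1/3) = 0.28

0.28 AU


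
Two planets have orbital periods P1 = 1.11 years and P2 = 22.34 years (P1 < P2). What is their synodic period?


1/P_syn = |1/P1 - 1/P2| = |1/1.11 - 1/22.34| => P_syn = 1.168

1.168 years


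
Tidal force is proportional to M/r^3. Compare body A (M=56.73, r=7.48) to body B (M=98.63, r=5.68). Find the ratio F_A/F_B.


Ratio = (M1/r1^3) / (M2/r2^3) = (56.73/7.48^3) / (98.63/5.68^3) = 0.2519

0.2519


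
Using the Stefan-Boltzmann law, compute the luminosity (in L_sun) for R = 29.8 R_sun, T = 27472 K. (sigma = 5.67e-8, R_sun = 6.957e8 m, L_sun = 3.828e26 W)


R = 29.8 * 6.957e8 m = 2.073186e+10 m. L = 4*pi*R^2*sigma*T^4 = 4*pi*(2.073186e+10)^2 * 5.67e-8 * 27472^4 = 1.744337707e+32 W. L/L_sun = 1.744337707e+32 / 3.828e26 = 455678.6069

455678.6069 L_sun


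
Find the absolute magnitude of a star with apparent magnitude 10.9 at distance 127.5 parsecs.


M = m - 5*log10(d) + 5 = 10.9 - 5*log10(127.5) + 5 = 5.3724

5.3724


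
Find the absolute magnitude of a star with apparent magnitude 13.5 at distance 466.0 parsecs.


M = m - 5*log10(d) + 5 = 13.5 - 5*log10(466.0) + 5 = 5.1581

5.1581


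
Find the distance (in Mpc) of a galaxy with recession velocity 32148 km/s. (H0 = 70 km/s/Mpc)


d = v / H0 = 32148 / 70 = 459.2571

459.2571 Mpc


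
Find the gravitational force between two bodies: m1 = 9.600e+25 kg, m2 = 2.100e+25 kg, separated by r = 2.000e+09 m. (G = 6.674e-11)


F = G*m1*m2/r^2 = 6.674e-11 * 9.600e+25 * 2.100e+25 / (2.000e+09)^2 = 6.674e-11 * 2.016e+51 / 4.000e+18 = 3.364e+22

3.364e+22 N


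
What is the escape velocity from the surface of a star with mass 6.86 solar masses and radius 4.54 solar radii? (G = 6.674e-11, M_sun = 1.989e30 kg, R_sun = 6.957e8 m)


M = 6.86 * 1.989e30 kg = 1.364454e+31 kg; R = 4.54 * 6.957e8 m = 3.158478e+09 m. v_esc = sqrt(2GM/R) = sqrt(2 * 6.674e-11 * 1.364454e+31 / 3.158478e+09) = 759361.5802

759361.5802 m/s


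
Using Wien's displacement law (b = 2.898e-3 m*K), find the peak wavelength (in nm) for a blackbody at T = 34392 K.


lam_max = b / T = 2.898e-3 / 34392 = 8.426e-08 m = 84.2638 nm

84.2638 nm


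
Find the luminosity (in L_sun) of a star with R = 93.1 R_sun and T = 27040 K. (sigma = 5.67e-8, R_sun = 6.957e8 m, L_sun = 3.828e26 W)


R = 93.1 * 6.957e8 m = 6.476967e+10 m. L = 4*pi*R^2*sigma*T^4 = 4*pi*(6.476967e+10)^2 * 5.67e-8 * 27040^4 = 1.597949465e+33 W. L/L_sun = 1.597949465e+33 / 3.828e26 = 4.174e+06

4.174e+06 L_sun


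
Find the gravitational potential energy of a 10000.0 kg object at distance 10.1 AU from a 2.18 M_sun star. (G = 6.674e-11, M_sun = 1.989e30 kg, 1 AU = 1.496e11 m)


M = 2.18 * 1.989e30 kg = 4.33602e+30 kg; r = 10.1 AU * 1.496e11 m/AU = 1.51096e+12 m. U = -GM*m/r = -(6.674e-11 * 4.33602e+30 * 10000.0) / 1.51096e+12 = -1.915e+12

-1.915e+12 J


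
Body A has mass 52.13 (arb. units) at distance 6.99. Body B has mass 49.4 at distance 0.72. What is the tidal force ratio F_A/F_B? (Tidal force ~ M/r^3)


Ratio = (M1/r1^3) / (M2/r2^3) = (52.13/6.99^3) / (49.4/0.72^3) = 0.0012

0.0012


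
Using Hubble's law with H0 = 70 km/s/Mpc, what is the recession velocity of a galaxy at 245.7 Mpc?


v = H0 * d = 70 * 245.7 = 17199.0

17199.0 km/s


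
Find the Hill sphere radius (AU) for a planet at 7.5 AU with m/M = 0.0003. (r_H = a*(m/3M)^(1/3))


r_H = a * (m/3M)^(1/3) = 7.5 * (0.0003/3)^(1/3) = 0.3481

0.3481 AU


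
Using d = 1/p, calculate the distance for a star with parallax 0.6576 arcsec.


d = 1/p = 1/0.6576 = 1.5207

1.5207 pc


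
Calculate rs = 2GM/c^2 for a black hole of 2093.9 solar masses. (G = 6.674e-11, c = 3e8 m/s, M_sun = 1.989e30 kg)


M = 2093.9 * 1.989e30 kg = 4.1647671e+33 kg. rs = 2GM/c^2 = 2 * 6.674e-11 * 4.1647671e+33 / (3e8)^2 = 6.177e+06

6.177e+06 m


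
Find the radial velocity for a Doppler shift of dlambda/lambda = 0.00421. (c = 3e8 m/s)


v = (dlambda/lambda) * c = 0.00421 * 3e8 = 1.263e+06

1.263e+06 m/s


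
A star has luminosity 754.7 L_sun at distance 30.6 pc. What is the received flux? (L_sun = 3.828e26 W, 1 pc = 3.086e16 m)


F = L / (4*pi*d^2) = 2.889e+29 / (4*pi*(9.443e+17)^2) = 2.578e-08

2.578e-08 W/m^2


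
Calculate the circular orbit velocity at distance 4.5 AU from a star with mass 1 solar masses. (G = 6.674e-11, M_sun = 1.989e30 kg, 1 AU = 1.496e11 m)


v = sqrt(GM/r) = sqrt(6.674e-11 * 1.989e+30 / 6.732e+11) = 14042.3062

14042.3062 m/s


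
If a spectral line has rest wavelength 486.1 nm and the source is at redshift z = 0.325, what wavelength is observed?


lam_obs = lam_emit * (1 + z) = 486.1 * (1 + 0.325) = 644.0825

644.0825 nm


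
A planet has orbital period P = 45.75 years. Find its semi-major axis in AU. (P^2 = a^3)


a = P^(2/3) = 45.75^(2/3) = 12.7917

12.7917 AU


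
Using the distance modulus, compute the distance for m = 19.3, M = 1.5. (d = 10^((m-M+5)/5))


d = 10^((m - M + 5)/5) = 10^((19.3 - 1.5 + 5)/5) = 36307.8055

36307.8055 pc


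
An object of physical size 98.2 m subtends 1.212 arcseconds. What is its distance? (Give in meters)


D = size / theta_rad, theta_rad = 1.212 * pi/(180*3600) = 5.876e-06, D = 1.671e+07

1.671e+07 m


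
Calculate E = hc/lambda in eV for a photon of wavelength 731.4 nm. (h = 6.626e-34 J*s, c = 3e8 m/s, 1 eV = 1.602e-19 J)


E = hc/lambda = 6.626e-34 * 3e8 / 7.314e-07 = 2.718e-19 J = 1.6965 eV

1.6965 eV


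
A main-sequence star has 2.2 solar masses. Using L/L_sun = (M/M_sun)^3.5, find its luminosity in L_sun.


L/L_sun = (M/M_sun)^3.5 = 2.2^3.5 = 15.7935

15.7935 L_sun


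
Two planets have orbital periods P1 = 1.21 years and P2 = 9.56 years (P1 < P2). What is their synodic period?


1/P_syn = |1/P1 - 1/P2| = |1/1.21 - 1/9.56| => P_syn = 1.3853

1.3853 years


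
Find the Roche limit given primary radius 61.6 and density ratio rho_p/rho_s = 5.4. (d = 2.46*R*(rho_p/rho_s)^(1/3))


d_Roche = 2.46 * 61.6 * 5.4^(1/3) = 265.8564

265.8564


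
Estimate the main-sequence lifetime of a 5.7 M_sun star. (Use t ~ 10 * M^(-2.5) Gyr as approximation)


t = 10 * M^(-2.5) = 10 * 5.7^(-2.5) = 0.1289

0.1289 Gyr


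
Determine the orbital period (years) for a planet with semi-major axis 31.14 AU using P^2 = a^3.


P = a^(3/2) = 31.14^1.5 = 173.7712

173.7712 years


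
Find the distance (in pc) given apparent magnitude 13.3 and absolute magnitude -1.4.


d = 10^((m - M + 5)/5) = 10^((13.3 - -1.4 + 5)/5) = 8709.6359

8709.6359 pc


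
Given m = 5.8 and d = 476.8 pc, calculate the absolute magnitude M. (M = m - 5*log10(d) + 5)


M = m - 5*log10(d) + 5 = 5.8 - 5*log10(476.8) + 5 = -2.5917

-2.5917


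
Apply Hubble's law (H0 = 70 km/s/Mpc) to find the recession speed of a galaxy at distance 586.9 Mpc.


v = H0 * d = 70 * 586.9 = 41083.0

41083.0 km/s


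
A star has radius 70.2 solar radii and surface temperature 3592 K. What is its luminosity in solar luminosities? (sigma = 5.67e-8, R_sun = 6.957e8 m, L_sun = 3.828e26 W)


R = 70.2 * 6.957e8 m = 4.883814e+10 m. L = 4*pi*R^2*sigma*T^4 = 4*pi*(4.883814e+10)^2 * 5.67e-8 * 3592^4 = 2.829153203e+29 W. L/L_sun = 2.829153203e+29 / 3.828e26 = 739.0682

739.0682 L_sun


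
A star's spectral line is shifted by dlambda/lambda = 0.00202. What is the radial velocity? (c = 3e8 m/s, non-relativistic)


v = (dlambda/lambda) * c = 0.00202 * 3e8 = 606000.0

606000.0 m/s


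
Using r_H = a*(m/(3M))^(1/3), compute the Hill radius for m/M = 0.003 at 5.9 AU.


r_H = a * (m/3M)^(1/3) = 5.9 * (0.003/3)^(1/3) = 0.59

0.59 AU


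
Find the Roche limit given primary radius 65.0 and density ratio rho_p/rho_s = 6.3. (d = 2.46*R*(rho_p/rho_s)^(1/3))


d_Roche = 2.46 * 65.0 * 6.3^(1/3) = 295.3217

295.3217


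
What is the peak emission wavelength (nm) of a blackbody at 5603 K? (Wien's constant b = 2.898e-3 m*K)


lam_max = b / T = 2.898e-3 / 5603 = 5.172e-07 m = 517.2229 nm

517.2229 nm


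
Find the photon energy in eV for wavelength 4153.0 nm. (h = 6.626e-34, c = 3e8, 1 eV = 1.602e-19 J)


E = hc/lambda = 6.626e-34 * 3e8 / 4.153e-06 = 4.786e-20 J = 0.2988 eV

0.2988 eV


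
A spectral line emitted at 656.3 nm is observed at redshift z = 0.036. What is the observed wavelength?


lam_obs = lam_emit * (1 + z) = 656.3 * (1 + 0.036) = 679.9268

679.9268 nm


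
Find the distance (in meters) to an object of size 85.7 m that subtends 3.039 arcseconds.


D = size / theta_rad, theta_rad = 3.039 * pi/(180*3600) = 1.473e-05, D = 5.817e+06

5.817e+06 m


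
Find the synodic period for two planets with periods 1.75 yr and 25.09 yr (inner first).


1/P_syn = |1/P1 - 1/P2| = |1/1.75 - 1/25.09| => P_syn = 1.8812

1.8812 years


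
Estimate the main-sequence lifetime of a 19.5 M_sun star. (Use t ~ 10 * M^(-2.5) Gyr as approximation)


t = 10 * M^(-2.5) = 10 * 19.5^(-2.5) = 0.006

0.006 Gyr


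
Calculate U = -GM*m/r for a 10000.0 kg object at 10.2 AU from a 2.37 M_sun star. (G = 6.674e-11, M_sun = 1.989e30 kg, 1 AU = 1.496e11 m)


M = 2.37 * 1.989e30 kg = 4.71393e+30 kg; r = 10.2 AU * 1.496e11 m/AU = 1.52592e+12 m. U = -GM*m/r = -(6.674e-11 * 4.71393e+30 * 10000.0) / 1.52592e+12 = -2.062e+12

-2.062e+12 J


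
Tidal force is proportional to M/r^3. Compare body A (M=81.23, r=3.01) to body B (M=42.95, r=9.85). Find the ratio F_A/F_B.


Ratio = (M1/r1^3) / (M2/r2^3) = (81.23/3.01^3) / (42.95/9.85^3) = 66.2769

66.2769


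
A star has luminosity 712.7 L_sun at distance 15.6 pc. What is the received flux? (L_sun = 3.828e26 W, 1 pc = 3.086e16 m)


F = L / (4*pi*d^2) = 2.728e+29 / (4*pi*(4.814e+17)^2) = 9.368e-08

9.368e-08 W/m^2


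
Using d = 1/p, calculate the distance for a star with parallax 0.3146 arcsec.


d = 1/p = 1/0.3146 = 3.1786

3.1786 pc


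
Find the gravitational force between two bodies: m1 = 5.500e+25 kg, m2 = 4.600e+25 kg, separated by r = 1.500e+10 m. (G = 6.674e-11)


F = G*m1*m2/r^2 = 6.674e-11 * 5.500e+25 * 4.600e+25 / (1.500e+10)^2 = 6.674e-11 * 2.530e+51 / 2.250e+20 = 7.505e+20

7.505e+20 N


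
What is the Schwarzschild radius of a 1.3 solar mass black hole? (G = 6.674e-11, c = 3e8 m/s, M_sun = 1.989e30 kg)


M = 1.3 * 1.989e30 kg = 2.5857e+30 kg. rs = 2GM/c^2 = 2 * 6.674e-11 * 2.5857e+30 / (3e8)^2 = 3834.8804

3834.8804 m


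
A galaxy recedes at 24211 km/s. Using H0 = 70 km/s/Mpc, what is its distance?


d = v / H0 = 24211 / 70 = 345.8714

345.8714 Mpc


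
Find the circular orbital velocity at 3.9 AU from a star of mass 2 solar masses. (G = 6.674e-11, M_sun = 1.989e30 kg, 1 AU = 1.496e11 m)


v = sqrt(GM/r) = sqrt(6.674e-11 * 3.978e+30 / 5.834e+11) = 21331.7945

21331.7945 m/s


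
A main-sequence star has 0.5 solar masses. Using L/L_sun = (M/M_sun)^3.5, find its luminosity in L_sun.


L/L_sun = (M/M_sun)^3.5 = 0.5^3.5 = 0.0884

0.0884 L_sun


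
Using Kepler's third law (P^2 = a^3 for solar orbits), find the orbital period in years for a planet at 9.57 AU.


P = a^(3/2) = 9.57^1.5 = 29.6052

29.6052 years


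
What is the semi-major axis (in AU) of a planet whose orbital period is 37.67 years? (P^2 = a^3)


a = P^(2/3) = 37.67^(2/3) = 11.2373

11.2373 AU


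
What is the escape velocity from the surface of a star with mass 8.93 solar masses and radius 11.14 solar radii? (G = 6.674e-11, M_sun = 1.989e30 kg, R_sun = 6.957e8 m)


M = 8.93 * 1.989e30 kg = 1.776177e+31 kg; R = 11.14 * 6.957e8 m = 7.750098e+09 m. v_esc = sqrt(2GM/R) = sqrt(2 * 6.674e-11 * 1.776177e+31 / 7.750098e+09) = 553092.3134

553092.3134 m/s


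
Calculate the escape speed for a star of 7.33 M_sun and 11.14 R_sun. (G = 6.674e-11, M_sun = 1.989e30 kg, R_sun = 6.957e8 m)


M = 7.33 * 1.989e30 kg = 1.457937e+31 kg; R = 11.14 * 6.957e8 m = 7.750098e+09 m. v_esc = sqrt(2GM/R) = sqrt(2 * 6.674e-11 * 1.457937e+31 / 7.750098e+09) = 501099.3977

501099.3977 m/s


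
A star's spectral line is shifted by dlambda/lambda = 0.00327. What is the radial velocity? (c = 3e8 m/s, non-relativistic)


v = (dlambda/lambda) * c = 0.00327 * 3e8 = 981000.0

981000.0 m/s


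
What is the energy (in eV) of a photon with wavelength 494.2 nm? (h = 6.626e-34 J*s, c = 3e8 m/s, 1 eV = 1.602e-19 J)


E = hc/lambda = 6.626e-34 * 3e8 / 4.942e-07 = 4.022e-19 J = 2.5108 eV

2.5108 eV


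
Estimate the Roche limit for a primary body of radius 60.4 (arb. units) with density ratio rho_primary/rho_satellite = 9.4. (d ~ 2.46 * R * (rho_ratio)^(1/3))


d_Roche = 2.46 * 60.4 * 9.4^(1/3) = 313.5797

313.5797


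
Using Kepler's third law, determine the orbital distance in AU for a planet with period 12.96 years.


a = P^(2/3) = 12.96^(2/3) = 5.5174

5.5174 AU


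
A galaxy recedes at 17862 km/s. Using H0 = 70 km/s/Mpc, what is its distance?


d = v / H0 = 17862 / 70 = 255.1714

255.1714 Mpc


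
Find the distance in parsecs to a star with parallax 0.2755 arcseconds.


d = 1/p = 1/0.2755 = 3.6298

3.6298 pc


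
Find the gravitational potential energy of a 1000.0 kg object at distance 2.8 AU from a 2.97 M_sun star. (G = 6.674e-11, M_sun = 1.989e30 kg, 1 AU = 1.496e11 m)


M = 2.97 * 1.989e30 kg = 5.90733e+30 kg; r = 2.8 AU * 1.496e11 m/AU = 4.1888e+11 m. U = -GM*m/r = -(6.674e-11 * 5.90733e+30 * 1000.0) / 4.1888e+11 = -9.412e+11

-9.412e+11 J


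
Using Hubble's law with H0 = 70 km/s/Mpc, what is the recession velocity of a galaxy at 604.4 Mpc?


v = H0 * d = 70 * 604.4 = 42308.0

42308.0 km/s


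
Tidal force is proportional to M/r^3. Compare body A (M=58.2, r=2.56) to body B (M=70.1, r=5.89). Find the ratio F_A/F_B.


Ratio = (M1/r1^3) / (M2/r2^3) = (58.2/2.56^3) / (70.1/5.89^3) = 10.1119

10.1119


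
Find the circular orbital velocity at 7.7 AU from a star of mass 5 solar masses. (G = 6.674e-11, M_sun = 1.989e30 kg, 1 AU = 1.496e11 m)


v = sqrt(GM/r) = sqrt(6.674e-11 * 9.945e+30 / 1.152e+12) = 24004.0397

24004.0397 m/s


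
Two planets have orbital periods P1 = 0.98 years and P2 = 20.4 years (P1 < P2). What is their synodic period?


1/P_syn = |1/P1 - 1/P2| = |1/0.98 - 1/20.4| => P_syn = 1.0295

1.0295 years


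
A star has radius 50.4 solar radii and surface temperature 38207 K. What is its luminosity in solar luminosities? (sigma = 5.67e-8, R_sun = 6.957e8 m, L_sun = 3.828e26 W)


R = 50.4 * 6.957e8 m = 3.506328e+10 m. L = 4*pi*R^2*sigma*T^4 = 4*pi*(3.506328e+10)^2 * 5.67e-8 * 38207^4 = 1.866679491e+33 W. L/L_sun = 1.866679491e+33 / 3.828e26 = 4.876e+06

4.876e+06 L_sun


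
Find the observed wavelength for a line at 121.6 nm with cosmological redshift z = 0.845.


lam_obs = lam_emit * (1 + z) = 121.6 * (1 + 0.845) = 224.352

224.352 nm


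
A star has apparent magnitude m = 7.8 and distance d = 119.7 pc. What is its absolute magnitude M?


M = m - 5*log10(d) + 5 = 7.8 - 5*log10(119.7) + 5 = 2.4095

2.4095


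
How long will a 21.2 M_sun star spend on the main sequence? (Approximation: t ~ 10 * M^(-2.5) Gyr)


t = 10 * M^(-2.5) = 10 * 21.2^(-2.5) = 0.0048

0.0048 Gyr


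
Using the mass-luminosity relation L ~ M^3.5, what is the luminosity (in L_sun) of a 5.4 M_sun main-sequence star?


L/L_sun = (M/M_sun)^3.5 = 5.4^3.5 = 365.9133

365.9133 L_sun


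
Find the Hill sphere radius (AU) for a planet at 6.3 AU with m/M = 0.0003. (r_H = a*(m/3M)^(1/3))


r_H = a * (m/3M)^(1/3) = 6.3 * (0.0003/3)^(1/3) = 0.2924

0.2924 AU


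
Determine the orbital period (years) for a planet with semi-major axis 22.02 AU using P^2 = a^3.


P = a^(3/2) = 22.02^1.5 = 103.3299

103.3299 years


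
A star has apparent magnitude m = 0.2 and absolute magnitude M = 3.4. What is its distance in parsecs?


d = 10^((m - M + 5)/5) = 10^((0.2 - 3.4 + 5)/5) = 2.2909

2.2909 pc


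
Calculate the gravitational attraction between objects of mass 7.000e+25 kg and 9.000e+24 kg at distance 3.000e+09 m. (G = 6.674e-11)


F = G*m1*m2/r^2 = 6.674e-11 * 7.000e+25 * 9.000e+24 / (3.000e+09)^2 = 6.674e-11 * 6.300e+50 / 9.000e+18 = 4.672e+21

4.672e+21 N


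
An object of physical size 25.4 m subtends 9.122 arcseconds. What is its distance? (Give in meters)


D = size / theta_rad, theta_rad = 9.122 * pi/(180*3600) = 4.422e-05, D = 574339.6271

574339.6271 m


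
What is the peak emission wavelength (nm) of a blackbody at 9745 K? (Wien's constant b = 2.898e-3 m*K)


lam_max = b / T = 2.898e-3 / 9745 = 2.974e-07 m = 297.3833 nm

297.3833 nm


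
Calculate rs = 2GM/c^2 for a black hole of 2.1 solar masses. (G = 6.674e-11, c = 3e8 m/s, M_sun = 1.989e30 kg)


M = 2.1 * 1.989e30 kg = 4.1769e+30 kg. rs = 2GM/c^2 = 2 * 6.674e-11 * 4.1769e+30 / (3e8)^2 = 6194.8068

6194.8068 m


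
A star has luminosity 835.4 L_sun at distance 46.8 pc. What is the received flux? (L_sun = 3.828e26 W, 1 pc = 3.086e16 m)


F = L / (4*pi*d^2) = 3.198e+29 / (4*pi*(1.444e+18)^2) = 1.220e-08

1.220e-08 W/m^2


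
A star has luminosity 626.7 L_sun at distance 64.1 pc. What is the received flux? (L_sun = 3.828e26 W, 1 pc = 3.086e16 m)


F = L / (4*pi*d^2) = 2.399e+29 / (4*pi*(1.978e+18)^2) = 4.879e-09

4.879e-09 W/m^2


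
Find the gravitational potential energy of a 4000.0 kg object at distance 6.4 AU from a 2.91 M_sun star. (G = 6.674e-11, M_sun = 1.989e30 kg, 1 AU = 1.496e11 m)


M = 2.91 * 1.989e30 kg = 5.78799e+30 kg; r = 6.4 AU * 1.496e11 m/AU = 9.5744e+11 m. U = -GM*m/r = -(6.674e-11 * 5.78799e+30 * 4000.0) / 9.5744e+11 = -1.614e+12

-1.614e+12 J


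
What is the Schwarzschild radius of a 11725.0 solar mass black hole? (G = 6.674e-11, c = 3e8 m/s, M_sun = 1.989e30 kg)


M = 11725.0 * 1.989e30 kg = 2.3321025e+34 kg. rs = 2GM/c^2 = 2 * 6.674e-11 * 2.3321025e+34 / (3e8)^2 = 3.459e+07

3.459e+07 m


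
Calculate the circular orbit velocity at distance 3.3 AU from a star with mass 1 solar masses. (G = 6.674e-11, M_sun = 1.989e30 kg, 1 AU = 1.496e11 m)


v = sqrt(GM/r) = sqrt(6.674e-11 * 1.989e+30 / 4.937e+11) = 16397.8808

16397.8808 m/s


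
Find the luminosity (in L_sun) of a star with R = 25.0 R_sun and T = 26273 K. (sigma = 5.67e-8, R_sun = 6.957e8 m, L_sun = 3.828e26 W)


R = 25.0 * 6.957e8 m = 1.73925e+10 m. L = 4*pi*R^2*sigma*T^4 = 4*pi*(1.73925e+10)^2 * 5.67e-8 * 26273^4 = 1.026964923e+32 W. L/L_sun = 1.026964923e+32 / 3.828e26 = 268277.1482

268277.1482 L_sun


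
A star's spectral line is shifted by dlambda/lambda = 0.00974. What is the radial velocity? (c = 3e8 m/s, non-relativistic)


v = (dlambda/lambda) * c = 0.00974 * 3e8 = 2.922e+06

2.922e+06 m/s


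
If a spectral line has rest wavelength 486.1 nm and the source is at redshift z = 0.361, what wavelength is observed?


lam_obs = lam_emit * (1 + z) = 486.1 * (1 + 0.361) = 661.5821

661.5821 nm


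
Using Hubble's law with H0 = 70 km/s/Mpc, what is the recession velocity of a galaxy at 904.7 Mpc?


v = H0 * d = 70 * 904.7 = 63329.0

63329.0 km/s


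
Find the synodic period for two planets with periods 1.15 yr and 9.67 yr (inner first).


1/P_syn = |1/P1 - 1/P2| = |1/1.15 - 1/9.67| => P_syn = 1.3052

1.3052 years


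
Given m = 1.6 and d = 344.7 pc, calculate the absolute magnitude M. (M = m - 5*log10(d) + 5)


M = m - 5*log10(d) + 5 = 1.6 - 5*log10(344.7) + 5 = -6.0872

-6.0872


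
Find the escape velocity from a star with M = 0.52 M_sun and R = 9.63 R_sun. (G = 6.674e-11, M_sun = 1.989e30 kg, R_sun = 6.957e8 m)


M = 0.52 * 1.989e30 kg = 1.03428e+30 kg; R = 9.63 * 6.957e8 m = 6.699591e+09 m. v_esc = sqrt(2GM/R) = sqrt(2 * 6.674e-11 * 1.03428e+30 / 6.699591e+09) = 143549.9406

143549.9406 m/s


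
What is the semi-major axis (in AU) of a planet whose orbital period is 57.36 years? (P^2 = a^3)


a = P^(2/3) = 57.36^(2/3) = 14.8733

14.8733 AU


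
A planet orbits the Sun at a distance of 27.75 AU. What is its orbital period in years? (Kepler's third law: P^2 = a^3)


P = a^(3/2) = 27.75^1.5 = 146.1822

146.1822 years


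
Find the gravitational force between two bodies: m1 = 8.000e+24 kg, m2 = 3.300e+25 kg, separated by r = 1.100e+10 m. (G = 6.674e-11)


F = G*m1*m2/r^2 = 6.674e-11 * 8.000e+24 * 3.300e+25 / (1.100e+10)^2 = 6.674e-11 * 2.640e+50 / 1.210e+20 = 1.456e+20

1.456e+20 N


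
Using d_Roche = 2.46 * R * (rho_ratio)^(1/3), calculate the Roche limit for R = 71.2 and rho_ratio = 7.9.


d_Roche = 2.46 * 71.2 * 7.9^(1/3) = 348.8383

348.8383


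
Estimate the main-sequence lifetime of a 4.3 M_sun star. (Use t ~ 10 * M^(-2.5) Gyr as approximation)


t = 10 * M^(-2.5) = 10 * 4.3^(-2.5) = 0.2608

0.2608 Gyr


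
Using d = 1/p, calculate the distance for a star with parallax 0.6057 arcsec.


d = 1/p = 1/0.6057 = 1.651

1.651 pc


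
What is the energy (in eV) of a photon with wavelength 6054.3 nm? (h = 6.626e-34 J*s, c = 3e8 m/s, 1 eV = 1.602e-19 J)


E = hc/lambda = 6.626e-34 * 3e8 / 6.054e-06 = 3.283e-20 J = 0.2049 eV

0.2049 eV


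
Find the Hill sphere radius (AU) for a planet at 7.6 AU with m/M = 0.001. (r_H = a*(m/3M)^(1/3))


r_H = a * (m/3M)^(1/3) = 7.6 * (0.001/3)^(1/3) = 0.527

0.527 AU


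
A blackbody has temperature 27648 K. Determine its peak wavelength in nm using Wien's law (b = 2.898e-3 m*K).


lam_max = b / T = 2.898e-3 / 27648 = 1.048e-07 m = 104.8177 nm

104.8177 nm


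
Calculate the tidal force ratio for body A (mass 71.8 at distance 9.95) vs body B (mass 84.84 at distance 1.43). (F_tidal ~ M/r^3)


Ratio = (M1/r1^3) / (M2/r2^3) = (71.8/9.95^3) / (84.84/1.43^3) = 0.0025

0.0025


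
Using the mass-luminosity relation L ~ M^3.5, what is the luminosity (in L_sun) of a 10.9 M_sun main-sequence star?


L/L_sun = (M/M_sun)^3.5 = 10.9^3.5 = 4275.5574

4275.5574 L_sun


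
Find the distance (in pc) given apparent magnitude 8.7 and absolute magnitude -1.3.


d = 10^((m - M + 5)/5) = 10^((8.7 - -1.3 + 5)/5) = 1000.0

1000.0 pc


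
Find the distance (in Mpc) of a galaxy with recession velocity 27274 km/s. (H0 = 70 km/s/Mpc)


d = v / H0 = 27274 / 70 = 389.6286

389.6286 Mpc


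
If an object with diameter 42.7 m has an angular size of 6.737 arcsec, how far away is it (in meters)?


D = size / theta_rad, theta_rad = 6.737 * pi/(180*3600) = 3.266e-05, D = 1.307e+06

1.307e+06 m


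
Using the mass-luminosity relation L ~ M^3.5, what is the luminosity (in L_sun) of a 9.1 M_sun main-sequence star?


L/L_sun = (M/M_sun)^3.5 = 9.1^3.5 = 2273.2378

2273.2378 L_sun


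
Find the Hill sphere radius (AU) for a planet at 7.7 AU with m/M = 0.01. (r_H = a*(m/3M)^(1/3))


r_H = a * (m/3M)^(1/3) = 7.7 * (0.01/3)^(1/3) = 1.1502

1.1502 AU


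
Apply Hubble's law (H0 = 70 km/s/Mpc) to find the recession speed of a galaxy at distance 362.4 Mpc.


v = H0 * d = 70 * 362.4 = 25368.0

25368.0 km/s


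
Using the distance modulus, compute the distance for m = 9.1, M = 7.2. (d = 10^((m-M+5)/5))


d = 10^((m - M + 5)/5) = 10^((9.1 - 7.2 + 5)/5) = 23.9883

23.9883 pc


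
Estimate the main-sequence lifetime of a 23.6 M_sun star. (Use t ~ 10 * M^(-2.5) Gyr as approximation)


t = 10 * M^(-2.5) = 10 * 23.6^(-2.5) = 0.0037

0.0037 Gyr


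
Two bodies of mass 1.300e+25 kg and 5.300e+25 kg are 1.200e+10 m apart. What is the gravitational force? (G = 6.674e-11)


F = G*m1*m2/r^2 = 6.674e-11 * 1.300e+25 * 5.300e+25 / (1.200e+10)^2 = 6.674e-11 * 6.890e+50 / 1.440e+20 = 3.193e+20

3.193e+20 N


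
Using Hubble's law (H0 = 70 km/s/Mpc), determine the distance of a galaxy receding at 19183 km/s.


d = v / H0 = 19183 / 70 = 274.0429

274.0429 Mpc


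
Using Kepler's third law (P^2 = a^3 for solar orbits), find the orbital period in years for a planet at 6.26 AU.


P = a^(3/2) = 6.26^1.5 = 15.6625

15.6625 years


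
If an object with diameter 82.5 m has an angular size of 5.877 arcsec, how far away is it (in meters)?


D = size / theta_rad, theta_rad = 5.877 * pi/(180*3600) = 2.849e-05, D = 2.895e+06

2.895e+06 m


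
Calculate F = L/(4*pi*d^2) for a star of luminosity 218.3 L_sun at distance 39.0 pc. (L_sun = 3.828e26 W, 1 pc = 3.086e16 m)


F = L / (4*pi*d^2) = 8.357e+28 / (4*pi*(1.204e+18)^2) = 4.591e-09

4.591e-09 W/m^2


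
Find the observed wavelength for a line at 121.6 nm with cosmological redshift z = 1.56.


lam_obs = lam_emit * (1 + z) = 121.6 * (1 + 1.56) = 311.296

311.296 nm


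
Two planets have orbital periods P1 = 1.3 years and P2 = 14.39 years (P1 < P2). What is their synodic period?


1/P_syn = |1/P1 - 1/P2| = |1/1.3 - 1/14.39| => P_syn = 1.4291

1.4291 years


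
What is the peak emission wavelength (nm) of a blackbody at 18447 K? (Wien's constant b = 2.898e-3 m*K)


lam_max = b / T = 2.898e-3 / 18447 = 1.571e-07 m = 157.0987 nm

157.0987 nm


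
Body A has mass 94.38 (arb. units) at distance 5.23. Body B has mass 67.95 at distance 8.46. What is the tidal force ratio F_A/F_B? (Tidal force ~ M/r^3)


Ratio = (M1/r1^3) / (M2/r2^3) = (94.38/5.23^3) / (67.95/8.46^3) = 5.8789

5.8789


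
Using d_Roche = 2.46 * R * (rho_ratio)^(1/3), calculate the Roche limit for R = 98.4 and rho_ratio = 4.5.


d_Roche = 2.46 * 98.4 * 4.5^(1/3) = 399.6389

399.6389


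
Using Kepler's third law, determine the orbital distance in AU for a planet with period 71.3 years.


a = P^(2/3) = 71.3^(2/3) = 17.1946

17.1946 AU


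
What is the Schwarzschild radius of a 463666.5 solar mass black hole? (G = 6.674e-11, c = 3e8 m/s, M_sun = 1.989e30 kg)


M = 463666.5 * 1.989e30 kg = 9.222326685e+35 kg. rs = 2GM/c^2 = 2 * 6.674e-11 * 9.222326685e+35 / (3e8)^2 = 1.368e+09

1.368e+09 m


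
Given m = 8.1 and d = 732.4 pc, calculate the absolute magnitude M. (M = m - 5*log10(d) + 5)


M = m - 5*log10(d) + 5 = 8.1 - 5*log10(732.4) + 5 = -1.2237

-1.2237


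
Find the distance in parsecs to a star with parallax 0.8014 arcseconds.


d = 1/p = 1/0.8014 = 1.2478

1.2478 pc


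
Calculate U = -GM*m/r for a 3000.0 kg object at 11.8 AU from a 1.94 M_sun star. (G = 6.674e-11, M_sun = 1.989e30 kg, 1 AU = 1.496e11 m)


M = 1.94 * 1.989e30 kg = 3.85866e+30 kg; r = 11.8 AU * 1.496e11 m/AU = 1.76528e+12 m. U = -GM*m/r = -(6.674e-11 * 3.85866e+30 * 3000.0) / 1.76528e+12 = -4.377e+11

-4.377e+11 J


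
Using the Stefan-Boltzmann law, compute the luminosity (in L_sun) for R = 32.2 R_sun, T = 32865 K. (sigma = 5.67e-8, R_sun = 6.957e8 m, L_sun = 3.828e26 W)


R = 32.2 * 6.957e8 m = 2.240154e+10 m. L = 4*pi*R^2*sigma*T^4 = 4*pi*(2.240154e+10)^2 * 5.67e-8 * 32865^4 = 4.171413281e+32 W. L/L_sun = 4.171413281e+32 / 3.828e26 = 1.090e+06

1.090e+06 L_sun


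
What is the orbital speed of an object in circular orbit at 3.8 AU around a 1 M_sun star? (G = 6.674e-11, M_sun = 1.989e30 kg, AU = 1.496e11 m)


v = sqrt(GM/r) = sqrt(6.674e-11 * 1.989e+30 / 5.685e+11) = 15281.0395

15281.0395 m/s


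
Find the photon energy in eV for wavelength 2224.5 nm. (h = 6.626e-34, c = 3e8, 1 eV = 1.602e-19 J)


E = hc/lambda = 6.626e-34 * 3e8 / 2.225e-06 = 8.936e-20 J = 0.5578 eV

0.5578 eV


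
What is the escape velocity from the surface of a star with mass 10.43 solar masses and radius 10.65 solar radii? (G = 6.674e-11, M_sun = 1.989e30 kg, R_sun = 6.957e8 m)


M = 10.43 * 1.989e30 kg = 2.074527e+31 kg; R = 10.65 * 6.957e8 m = 7.409205e+09 m. v_esc = sqrt(2GM/R) = sqrt(2 * 6.674e-11 * 2.074527e+31 / 7.409205e+09) = 611338.6297

611338.6297 m/s


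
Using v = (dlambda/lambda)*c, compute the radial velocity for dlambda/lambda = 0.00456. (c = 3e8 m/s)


v = (dlambda/lambda) * c = 0.00456 * 3e8 = 1.368e+06

1.368e+06 m/s


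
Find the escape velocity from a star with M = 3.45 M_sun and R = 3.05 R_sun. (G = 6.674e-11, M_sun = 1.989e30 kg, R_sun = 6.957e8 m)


M = 3.45 * 1.989e30 kg = 6.86205e+30 kg; R = 3.05 * 6.957e8 m = 2.121885e+09 m. v_esc = sqrt(2GM/R) = sqrt(2 * 6.674e-11 * 6.86205e+30 / 2.121885e+09) = 657013.2329

657013.2329 m/s


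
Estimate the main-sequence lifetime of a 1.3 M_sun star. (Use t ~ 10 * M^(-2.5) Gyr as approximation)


t = 10 * M^(-2.5) = 10 * 1.3^(-2.5) = 5.1897

5.1897 Gyr


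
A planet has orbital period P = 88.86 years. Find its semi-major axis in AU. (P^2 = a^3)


a = P^(2/3) = 88.86^(2/3) = 19.913

19.913 AU


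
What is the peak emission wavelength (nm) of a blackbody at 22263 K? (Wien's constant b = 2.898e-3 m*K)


lam_max = b / T = 2.898e-3 / 22263 = 1.302e-07 m = 130.1711 nm

130.1711 nm


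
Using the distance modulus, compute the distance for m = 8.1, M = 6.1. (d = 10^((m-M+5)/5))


d = 10^((m - M + 5)/5) = 10^((8.1 - 6.1 + 5)/5) = 25.1189

25.1189 pc


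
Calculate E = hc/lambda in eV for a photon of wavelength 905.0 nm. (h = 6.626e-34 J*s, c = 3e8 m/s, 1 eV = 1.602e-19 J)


E = hc/lambda = 6.626e-34 * 3e8 / 9.050e-07 = 2.196e-19 J = 1.3711 eV

1.3711 eV


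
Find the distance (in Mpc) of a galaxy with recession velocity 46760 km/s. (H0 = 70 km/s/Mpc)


d = v / H0 = 46760 / 70 = 668.0

668.0 Mpc


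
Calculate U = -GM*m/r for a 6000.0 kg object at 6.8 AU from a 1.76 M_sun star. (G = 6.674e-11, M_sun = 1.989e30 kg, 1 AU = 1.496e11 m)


M = 1.76 * 1.989e30 kg = 3.50064e+30 kg; r = 6.8 AU * 1.496e11 m/AU = 1.01728e+12 m. U = -GM*m/r = -(6.674e-11 * 3.50064e+30 * 6000.0) / 1.01728e+12 = -1.378e+12

-1.378e+12 J


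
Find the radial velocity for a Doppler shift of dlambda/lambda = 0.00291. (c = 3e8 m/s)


v = (dlambda/lambda) * c = 0.00291 * 3e8 = 873000.0

873000.0 m/s


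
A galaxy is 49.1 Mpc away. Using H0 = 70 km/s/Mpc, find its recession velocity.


v = H0 * d = 70 * 49.1 = 3437.0

3437.0 km/s


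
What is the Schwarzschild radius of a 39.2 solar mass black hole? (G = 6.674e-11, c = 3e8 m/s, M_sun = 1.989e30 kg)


M = 39.2 * 1.989e30 kg = 7.79688e+31 kg. rs = 2GM/c^2 = 2 * 6.674e-11 * 7.79688e+31 / (3e8)^2 = 115636.3936

115636.3936 m


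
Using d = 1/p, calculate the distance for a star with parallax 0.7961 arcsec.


d = 1/p = 1/0.7961 = 1.2561

1.2561 pc


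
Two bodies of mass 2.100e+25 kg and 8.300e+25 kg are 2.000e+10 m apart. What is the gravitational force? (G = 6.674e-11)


F = G*m1*m2/r^2 = 6.674e-11 * 2.100e+25 * 8.300e+25 / (2.000e+10)^2 = 6.674e-11 * 1.743e+51 / 4.000e+20 = 2.908e+20

2.908e+20 N


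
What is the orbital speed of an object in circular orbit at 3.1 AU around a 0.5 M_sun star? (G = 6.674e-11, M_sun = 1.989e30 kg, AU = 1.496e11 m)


v = sqrt(GM/r) = sqrt(6.674e-11 * 9.945e+29 / 4.638e+11) = 11963.241

11963.241 m/s


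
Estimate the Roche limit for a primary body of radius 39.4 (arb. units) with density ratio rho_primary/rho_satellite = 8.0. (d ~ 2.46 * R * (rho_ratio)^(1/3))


d_Roche = 2.46 * 39.4 * 8.0^(1/3) = 193.848

193.848


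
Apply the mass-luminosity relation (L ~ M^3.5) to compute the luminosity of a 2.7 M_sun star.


L/L_sun = (M/M_sun)^3.5 = 2.7^3.5 = 32.3425

32.3425 L_sun


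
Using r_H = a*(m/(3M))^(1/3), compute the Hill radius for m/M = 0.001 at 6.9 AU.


r_H = a * (m/3M)^(1/3) = 6.9 * (0.001/3)^(1/3) = 0.4784

0.4784 AU


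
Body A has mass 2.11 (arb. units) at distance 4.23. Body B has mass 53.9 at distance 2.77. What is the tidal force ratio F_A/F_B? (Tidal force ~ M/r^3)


Ratio = (M1/r1^3) / (M2/r2^3) = (2.11/4.23^3) / (53.9/2.77^3) = 0.011

0.011


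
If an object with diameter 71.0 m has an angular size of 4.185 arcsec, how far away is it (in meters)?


D = size / theta_rad, theta_rad = 4.185 * pi/(180*3600) = 2.029e-05, D = 3.499e+06

3.499e+06 m


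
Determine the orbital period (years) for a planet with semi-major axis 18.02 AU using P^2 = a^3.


P = a^(3/2) = 18.02^1.5 = 76.4948

76.4948 years


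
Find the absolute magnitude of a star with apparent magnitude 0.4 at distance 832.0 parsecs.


M = m - 5*log10(d) + 5 = 0.4 - 5*log10(832.0) + 5 = -9.2006

-9.2006


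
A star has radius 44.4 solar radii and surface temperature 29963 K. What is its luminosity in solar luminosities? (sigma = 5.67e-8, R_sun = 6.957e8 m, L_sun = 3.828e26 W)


R = 44.4 * 6.957e8 m = 3.088908e+10 m. L = 4*pi*R^2*sigma*T^4 = 4*pi*(3.088908e+10)^2 * 5.67e-8 * 29963^4 = 5.479539311e+32 W. L/L_sun = 5.479539311e+32 / 3.828e26 = 1.431e+06

1.431e+06 L_sun


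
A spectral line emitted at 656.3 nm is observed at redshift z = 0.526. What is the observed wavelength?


lam_obs = lam_emit * (1 + z) = 656.3 * (1 + 0.526) = 1001.5138

1001.5138 nm


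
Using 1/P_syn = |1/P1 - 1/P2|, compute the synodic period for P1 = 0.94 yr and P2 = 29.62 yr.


1/P_syn = |1/P1 - 1/P2| = |1/0.94 - 1/29.62| => P_syn = 0.9708

0.9708 years


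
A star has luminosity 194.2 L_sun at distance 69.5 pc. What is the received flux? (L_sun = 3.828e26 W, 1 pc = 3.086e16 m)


F = L / (4*pi*d^2) = 7.434e+28 / (4*pi*(2.145e+18)^2) = 1.286e-09

1.286e-09 W/m^2


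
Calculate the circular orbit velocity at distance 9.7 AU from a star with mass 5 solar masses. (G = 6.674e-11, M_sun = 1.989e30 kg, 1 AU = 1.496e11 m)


v = sqrt(GM/r) = sqrt(6.674e-11 * 9.945e+30 / 1.451e+12) = 21386.7026

21386.7026 m/s


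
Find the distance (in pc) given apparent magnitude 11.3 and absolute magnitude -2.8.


d = 10^((m - M + 5)/5) = 10^((11.3 - -2.8 + 5)/5) = 6606.9345

6606.9345 pc


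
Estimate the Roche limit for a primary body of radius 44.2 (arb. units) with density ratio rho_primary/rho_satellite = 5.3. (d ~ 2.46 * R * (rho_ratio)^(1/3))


d_Roche = 2.46 * 44.2 * 5.3^(1/3) = 189.5757

189.5757


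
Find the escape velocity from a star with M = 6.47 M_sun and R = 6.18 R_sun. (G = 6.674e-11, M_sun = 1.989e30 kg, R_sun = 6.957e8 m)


M = 6.47 * 1.989e30 kg = 1.286883e+31 kg; R = 6.18 * 6.957e8 m = 4.299426e+09 m. v_esc = sqrt(2GM/R) = sqrt(2 * 6.674e-11 * 1.286883e+31 / 4.299426e+09) = 632080.499

632080.499 m/s


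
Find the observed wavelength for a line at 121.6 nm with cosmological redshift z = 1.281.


lam_obs = lam_emit * (1 + z) = 121.6 * (1 + 1.281) = 277.3696

277.3696 nm


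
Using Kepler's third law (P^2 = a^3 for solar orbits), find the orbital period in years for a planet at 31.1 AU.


P = a^(3/2) = 31.1^1.5 = 173.4365

173.4365 years


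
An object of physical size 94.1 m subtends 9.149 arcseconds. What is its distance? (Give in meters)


D = size / theta_rad, theta_rad = 9.149 * pi/(180*3600) = 4.436e-05, D = 2.121e+06

2.121e+06 m


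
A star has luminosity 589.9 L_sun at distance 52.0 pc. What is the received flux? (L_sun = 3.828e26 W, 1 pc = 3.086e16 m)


F = L / (4*pi*d^2) = 2.258e+29 / (4*pi*(1.605e+18)^2) = 6.978e-09

6.978e-09 W/m^2


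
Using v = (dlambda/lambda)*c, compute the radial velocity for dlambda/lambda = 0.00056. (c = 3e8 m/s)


v = (dlambda/lambda) * c = 0.00056 * 3e8 = 168000.0

168000.0 m/s


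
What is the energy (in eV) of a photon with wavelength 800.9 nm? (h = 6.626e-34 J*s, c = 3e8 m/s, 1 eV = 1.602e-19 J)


E = hc/lambda = 6.626e-34 * 3e8 / 8.009e-07 = 2.482e-19 J = 1.5493 eV

1.5493 eV


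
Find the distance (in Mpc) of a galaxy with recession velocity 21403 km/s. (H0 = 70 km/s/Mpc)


d = v / H0 = 21403 / 70 = 305.7571

305.7571 Mpc


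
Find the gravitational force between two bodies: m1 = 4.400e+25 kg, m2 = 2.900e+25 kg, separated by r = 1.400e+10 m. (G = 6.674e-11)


F = G*m1*m2/r^2 = 6.674e-11 * 4.400e+25 * 2.900e+25 / (1.400e+10)^2 = 6.674e-11 * 1.276e+51 / 1.960e+20 = 4.345e+20

4.345e+20 N


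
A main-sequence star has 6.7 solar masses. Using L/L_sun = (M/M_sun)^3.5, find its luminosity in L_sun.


L/L_sun = (M/M_sun)^3.5 = 6.7^3.5 = 778.5057

778.5057 L_sun


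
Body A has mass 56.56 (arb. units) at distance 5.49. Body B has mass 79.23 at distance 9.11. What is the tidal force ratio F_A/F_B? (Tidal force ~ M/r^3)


Ratio = (M1/r1^3) / (M2/r2^3) = (56.56/5.49^3) / (79.23/9.11^3) = 3.2618

3.2618


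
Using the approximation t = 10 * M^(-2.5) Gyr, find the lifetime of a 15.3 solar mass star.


t = 10 * M^(-2.5) = 10 * 15.3^(-2.5) = 0.0109

0.0109 Gyr


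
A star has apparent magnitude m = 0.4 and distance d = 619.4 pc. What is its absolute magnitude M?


M = m - 5*log10(d) + 5 = 0.4 - 5*log10(619.4) + 5 = -8.5599

-8.5599


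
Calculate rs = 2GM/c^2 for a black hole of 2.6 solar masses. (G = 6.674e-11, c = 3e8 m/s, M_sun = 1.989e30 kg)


M = 2.6 * 1.989e30 kg = 5.1714e+30 kg. rs = 2GM/c^2 = 2 * 6.674e-11 * 5.1714e+30 / (3e8)^2 = 7669.7608

7669.7608 m


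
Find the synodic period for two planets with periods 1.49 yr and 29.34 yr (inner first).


1/P_syn = |1/P1 - 1/P2| = |1/1.49 - 1/29.34| => P_syn = 1.5697

1.5697 years


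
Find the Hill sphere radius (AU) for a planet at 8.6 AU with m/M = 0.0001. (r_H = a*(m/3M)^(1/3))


r_H = a * (m/3M)^(1/3) = 8.6 * (0.0001/3)^(1/3) = 0.2768

0.2768 AU


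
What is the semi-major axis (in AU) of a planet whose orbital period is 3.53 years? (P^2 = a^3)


a = P^(2/3) = 3.53^(2/3) = 2.3184

2.3184 AU


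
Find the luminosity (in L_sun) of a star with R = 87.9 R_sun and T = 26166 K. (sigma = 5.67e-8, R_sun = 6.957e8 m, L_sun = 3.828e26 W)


R = 87.9 * 6.957e8 m = 6.115203e+10 m. L = 4*pi*R^2*sigma*T^4 = 4*pi*(6.115203e+10)^2 * 5.67e-8 * 26166^4 = 1.249004572e+33 W. L/L_sun = 1.249004572e+33 / 3.828e26 = 3.263e+06

3.263e+06 L_sun


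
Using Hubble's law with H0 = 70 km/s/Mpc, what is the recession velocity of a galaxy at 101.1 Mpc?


v = H0 * d = 70 * 101.1 = 7077.0

7077.0 km/s


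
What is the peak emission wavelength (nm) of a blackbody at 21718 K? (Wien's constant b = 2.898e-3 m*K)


lam_max = b / T = 2.898e-3 / 21718 = 1.334e-07 m = 133.4377 nm

133.4377 nm


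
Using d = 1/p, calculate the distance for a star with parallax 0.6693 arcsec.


d = 1/p = 1/0.6693 = 1.4941

1.4941 pc


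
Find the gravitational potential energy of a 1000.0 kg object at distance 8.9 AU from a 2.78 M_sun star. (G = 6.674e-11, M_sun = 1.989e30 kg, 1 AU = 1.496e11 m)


M = 2.78 * 1.989e30 kg = 5.52942e+30 kg; r = 8.9 AU * 1.496e11 m/AU = 1.33144e+12 m. U = -GM*m/r = -(6.674e-11 * 5.52942e+30 * 1000.0) / 1.33144e+12 = -2.772e+11

-2.772e+11 J


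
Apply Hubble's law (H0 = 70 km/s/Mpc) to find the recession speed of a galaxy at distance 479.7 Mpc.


v = H0 * d = 70 * 479.7 = 33579.0

33579.0 km/s


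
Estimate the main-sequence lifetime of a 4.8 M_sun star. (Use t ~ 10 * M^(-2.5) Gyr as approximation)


t = 10 * M^(-2.5) = 10 * 4.8^(-2.5) = 0.1981

0.1981 Gyr


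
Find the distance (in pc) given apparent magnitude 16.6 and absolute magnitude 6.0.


d = 10^((m - M + 5)/5) = 10^((16.6 - 6.0 + 5)/5) = 1318.2567

1318.2567 pc


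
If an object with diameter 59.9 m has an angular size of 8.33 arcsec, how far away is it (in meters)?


D = size / theta_rad, theta_rad = 8.33 * pi/(180*3600) = 4.038e-05, D = 1.483e+06

1.483e+06 m


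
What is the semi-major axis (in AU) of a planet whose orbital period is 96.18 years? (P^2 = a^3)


a = P^(2/3) = 96.18^(2/3) = 20.9921

20.9921 AU


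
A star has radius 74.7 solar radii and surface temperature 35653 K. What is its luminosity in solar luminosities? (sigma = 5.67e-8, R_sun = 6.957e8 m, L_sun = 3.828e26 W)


R = 74.7 * 6.957e8 m = 5.196879e+10 m. L = 4*pi*R^2*sigma*T^4 = 4*pi*(5.196879e+10)^2 * 5.67e-8 * 35653^4 = 3.109298733e+33 W. L/L_sun = 3.109298733e+33 / 3.828e26 = 8.123e+06

8.123e+06 L_sun
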